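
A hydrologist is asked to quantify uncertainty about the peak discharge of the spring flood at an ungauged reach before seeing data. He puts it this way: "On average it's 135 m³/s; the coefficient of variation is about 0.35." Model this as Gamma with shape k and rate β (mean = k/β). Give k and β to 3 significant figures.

k ≈ 8.16, β ≈ 0.0605

For Gamma(k, rate β): mean = k/β, variance = k/β², so CV = 1/√k.
CV = 0.35, hence k = 1/CV² = 8.16.
Then β = k/mean = 8.16/135 = 0.0605.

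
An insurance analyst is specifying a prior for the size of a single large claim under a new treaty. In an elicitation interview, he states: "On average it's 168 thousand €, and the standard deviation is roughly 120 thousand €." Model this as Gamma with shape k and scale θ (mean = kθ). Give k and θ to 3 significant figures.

For Gamma(k, scale θ): mean = kθ, variance = kθ², so CV = 1/√k.
CV = SD/mean = 120/168 = 0.7143, hence k = 1/CV² = 1.96.
Then θ = mean/k = 168/1.96 = 85.7.

k ≈ 1.96, θ ≈ 85.7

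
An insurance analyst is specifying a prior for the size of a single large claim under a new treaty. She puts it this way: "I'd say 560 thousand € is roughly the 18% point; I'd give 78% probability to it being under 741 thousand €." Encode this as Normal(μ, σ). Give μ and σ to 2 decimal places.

μ = 658.18, σ = 107.26

For Normal(μ,σ), the p-quantile is μ + z_p·σ. Here z_{0.18} = -0.9154, z_{0.78} = 0.7722.
So 560 = μ − 0.9154σ and 741 = μ + 0.7722σ.
Subtracting: σ = (741 − 560)/(0.7722 − (-0.9154)) = 107.26.
Then μ = 560 − (-0.9154)·107.26 = 658.18.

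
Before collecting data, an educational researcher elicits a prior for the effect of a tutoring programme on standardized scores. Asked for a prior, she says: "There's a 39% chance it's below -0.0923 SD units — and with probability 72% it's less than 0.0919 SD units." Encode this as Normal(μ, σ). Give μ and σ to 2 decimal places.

For Normal(μ,σ), the p-quantile is μ + z_p·σ. Here z_{0.39} = -0.2793, z_{0.72} = 0.5828.
So -0.0923 = μ − 0.2793σ and 0.0919 = μ + 0.5828σ.
Subtracting: σ = (0.0919 − -0.0923)/(0.5828 − (-0.2793)) = 0.21.
Then μ = -0.0923 − (-0.2793)·0.21 = -0.03.

μ = -0.03, σ = 0.21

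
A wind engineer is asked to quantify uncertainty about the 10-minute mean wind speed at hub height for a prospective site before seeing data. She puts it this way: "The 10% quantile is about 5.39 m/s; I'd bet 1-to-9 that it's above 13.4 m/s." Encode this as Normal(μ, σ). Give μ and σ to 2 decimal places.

μ = 9.39, σ = 3.13

The p-quantile of Normal(μ,σ) is μ + z_p·σ, with z_{0.1} = -1.282 and z_{0.9} = 1.282.
Eliminate σ: μ = (z₂·x₁ − z₁·x₂)/(z₂ − z₁) = (1.282·5.39 − (-1.282)·13.4)/2.563 = 9.39.
Then σ = (x₂ − x₁)/(z₂ − z₁) = (13.4 − 5.39)/2.563 = 3.13.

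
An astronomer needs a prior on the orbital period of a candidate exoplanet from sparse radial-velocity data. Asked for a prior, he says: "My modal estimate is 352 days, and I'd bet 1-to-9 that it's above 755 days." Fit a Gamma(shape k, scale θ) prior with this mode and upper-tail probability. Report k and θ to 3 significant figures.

k ≈ 4.3, θ ≈ 107

Gamma(k,θ) with k>1 has mode (k−1)θ, so θ = 352/(k−1).
Need P(X < 755) = 0.9 with θ tied to k this way. Start at k = 2, θ = 352: P(X<755) ≈ 0.632.
Too low — raise k to concentrate. Iterating converges to k ≈ 4.3.
Then θ = 352/(4.3−1) ≈ 107.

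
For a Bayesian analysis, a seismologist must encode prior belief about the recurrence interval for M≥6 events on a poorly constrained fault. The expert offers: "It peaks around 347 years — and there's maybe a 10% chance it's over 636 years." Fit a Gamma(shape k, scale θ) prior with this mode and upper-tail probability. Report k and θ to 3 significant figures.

k ≈ 6.19, θ ≈ 66.8

Gamma(k,θ) with k>1 has mode (k−1)θ, so θ = 347/(k−1).
Need P(X < 636) = 0.9 with θ tied to k this way. Start at k = 2, θ = 347: P(X<636) ≈ 0.547.
Too low — raise k to concentrate. Iterating converges to k ≈ 6.19.
Then θ = 347/(6.19−1) ≈ 66.8.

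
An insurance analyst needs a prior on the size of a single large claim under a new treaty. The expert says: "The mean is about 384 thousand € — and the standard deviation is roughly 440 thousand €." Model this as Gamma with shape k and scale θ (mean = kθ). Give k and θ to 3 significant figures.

For Gamma(k, scale θ): mean = kθ, variance = kθ², so CV = 1/√k.
CV = SD/mean = 440/384 = 1.146, hence k = 1/CV² = 0.762.
Then θ = mean/k = 384/0.762 = 504.

k ≈ 0.762, θ ≈ 504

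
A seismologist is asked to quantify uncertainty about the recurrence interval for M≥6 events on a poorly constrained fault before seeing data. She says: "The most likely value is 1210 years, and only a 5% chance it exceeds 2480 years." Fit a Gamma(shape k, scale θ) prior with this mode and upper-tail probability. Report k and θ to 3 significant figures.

k ≈ 6.37, θ ≈ 225

Gamma(k,θ) with k>1 has mode (k−1)θ, so θ = 1210/(k−1).
Need P(X < 2480) = 0.95 with θ tied to k this way. Start at k = 2, θ = 1210: P(X<2480) ≈ 0.607.
Too low — raise k to concentrate. Iterating converges to k ≈ 6.37.
Then θ = 1210/(6.37−1) ≈ 225.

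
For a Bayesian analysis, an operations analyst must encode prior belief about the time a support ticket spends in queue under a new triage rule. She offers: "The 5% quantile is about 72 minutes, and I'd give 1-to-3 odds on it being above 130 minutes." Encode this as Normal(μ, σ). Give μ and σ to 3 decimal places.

μ = 113.133, σ = 25.007

The p-quantile of Normal(μ,σ) is μ + z_p·σ, with z_{0.05} = -1.645 and z_{0.75} = 0.6745.
Eliminate σ: μ = (z₂·x₁ − z₁·x₂)/(z₂ − z₁) = (0.6745·72 − (-1.645)·130)/2.319 = 113.133.
Then σ = (x₂ − x₁)/(z₂ − z₁) = (130 − 72)/2.319 = 25.007.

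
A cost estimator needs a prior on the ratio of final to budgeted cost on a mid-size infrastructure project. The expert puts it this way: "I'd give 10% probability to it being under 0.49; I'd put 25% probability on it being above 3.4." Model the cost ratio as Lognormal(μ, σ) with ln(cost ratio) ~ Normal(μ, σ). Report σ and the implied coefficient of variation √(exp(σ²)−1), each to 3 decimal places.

σ ≈ 0.990, CV ≈ 1.291

If T ~ Lognormal(μ,σ) then ln T ~ Normal(μ,σ), so the p-quantile of ln T is μ + z_p·σ.
ln(0.49) = -0.7133 and ln(3.4) = 1.224; z_{0.1} = -1.282, z_{0.75} = 0.6745.
σ = (1.224 − -0.7133)/(0.6745 − (-1.282)) = 0.990.
μ = -0.7133 − (-1.282)·0.990 = 0.556.
CV = √(exp(σ²)−1) = √(exp(0.9808)−1) = 1.291.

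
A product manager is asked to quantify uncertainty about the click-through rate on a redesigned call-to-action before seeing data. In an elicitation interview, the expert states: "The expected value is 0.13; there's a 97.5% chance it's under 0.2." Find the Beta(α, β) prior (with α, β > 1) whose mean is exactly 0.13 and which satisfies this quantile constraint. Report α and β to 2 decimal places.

With mean 0.13 fixed, write α = 0.13s, β = 0.87s where s = α+β.
Need P(θ < 0.2) = 0.975 under Beta(0.13s, 0.87s). Normal approximation: (q−m)/√(m(1−m)/s) ≈ z_{0.975} = 1.96, so s ≈ 0.13·0.87·(1.96)²/(0.2−0.13)² = 88.7.
At s = 88.7: P(θ<0.2) ≈ 0.965. Adjusting to match 0.975 gives s ≈ 105.82.
So α = 0.13·105.82 ≈ 13.76, β = 0.87·105.82 ≈ 92.07.

α ≈ 13.76, β ≈ 92.07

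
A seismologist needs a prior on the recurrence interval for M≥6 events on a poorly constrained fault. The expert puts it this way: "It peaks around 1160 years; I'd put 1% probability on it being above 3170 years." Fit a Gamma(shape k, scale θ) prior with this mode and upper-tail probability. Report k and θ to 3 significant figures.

k ≈ 5.55, θ ≈ 255

Gamma(k,θ) with k>1 has mode (k−1)θ, so θ = 1160/(k−1).
Need P(X < 3170) = 0.99 with θ tied to k this way. Start at k = 2, θ = 1160: P(X<3170) ≈ 0.757.
Too low — raise k to concentrate. Iterating converges to k ≈ 5.55.
Then θ = 1160/(5.55−1) ≈ 255.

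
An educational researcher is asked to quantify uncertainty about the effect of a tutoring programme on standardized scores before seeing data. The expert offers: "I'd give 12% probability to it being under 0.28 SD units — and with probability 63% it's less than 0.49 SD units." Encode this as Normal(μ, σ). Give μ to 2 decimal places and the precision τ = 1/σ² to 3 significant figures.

μ = 0.44, τ = 51.5

The p-quantile of Normal(μ,σ) is μ + z_p·σ, with z_{0.12} = -1.175 and z_{0.63} = 0.3319.
Eliminate σ: μ = (z₂·x₁ − z₁·x₂)/(z₂ − z₁) = (0.3319·0.28 − (-1.175)·0.49)/1.507 = 0.44.
Then σ = (x₂ − x₁)/(z₂ − z₁) = (0.49 − 0.28)/1.507 = 0.14.
Precision τ = 1/σ² = 1/0.1394² = 51.5.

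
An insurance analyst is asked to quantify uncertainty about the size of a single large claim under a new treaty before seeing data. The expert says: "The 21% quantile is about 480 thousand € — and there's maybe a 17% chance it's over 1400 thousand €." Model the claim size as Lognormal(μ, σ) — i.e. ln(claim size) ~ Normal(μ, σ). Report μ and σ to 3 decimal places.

If T ~ Lognormal(μ,σ) then ln T ~ Normal(μ,σ), so the p-quantile of ln T is μ + z_p·σ.
ln(480) = 6.174 and ln(1400) = 7.244; z_{0.21} = -0.8064, z_{0.83} = 0.9542.
σ = (7.244 − 6.174)/(0.9542 − (-0.8064)) = 0.608.
μ = 6.174 − (-0.8064)·0.608 = 6.664.

μ ≈ 6.664, σ ≈ 0.608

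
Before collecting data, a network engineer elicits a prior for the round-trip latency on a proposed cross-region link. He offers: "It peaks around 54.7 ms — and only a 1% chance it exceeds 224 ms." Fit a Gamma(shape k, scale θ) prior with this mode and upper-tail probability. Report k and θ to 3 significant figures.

Gamma(k,θ) with k>1 has mode (k−1)θ, so θ = 54.7/(k−1).
Need P(X < 224) = 0.99 with θ tied to k this way. Start at k = 2, θ = 54.7: P(X<224) ≈ 0.915.
Too low — raise k to concentrate. Iterating converges to k ≈ 3.09.
Then θ = 54.7/(3.09−1) ≈ 26.2.

k ≈ 3.09, θ ≈ 26.2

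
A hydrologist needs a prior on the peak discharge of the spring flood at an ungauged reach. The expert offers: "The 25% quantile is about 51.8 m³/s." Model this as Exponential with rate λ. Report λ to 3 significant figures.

λ ≈ 0.00555

P(T < 51.8) = 1 − e^(−λ·51.8) = 0.25, so λ = −ln(1−0.25)/51.8 = −ln(0.75)/51.8 = 0.00555.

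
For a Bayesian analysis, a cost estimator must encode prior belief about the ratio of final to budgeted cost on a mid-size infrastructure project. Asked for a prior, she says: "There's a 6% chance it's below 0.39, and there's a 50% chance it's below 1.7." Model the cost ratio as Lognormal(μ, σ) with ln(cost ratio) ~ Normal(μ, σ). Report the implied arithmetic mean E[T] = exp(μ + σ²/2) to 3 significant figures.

If T ~ Lognormal(μ,σ) then ln T ~ Normal(μ,σ), so the p-quantile of ln T is μ + z_p·σ.
ln(0.39) = -0.9416 and ln(1.7) = 0.5306; z_{0.06} = -1.555, z_{0.5} = 0.
σ = (0.5306 − -0.9416)/(0 − (-1.555)) = 0.947.
μ = -0.9416 − (-1.555)·0.947 = 0.531.
E[T] = exp(μ + σ²/2) = exp(0.531 + 0.4483) = 2.66.

E[T] ≈ 2.66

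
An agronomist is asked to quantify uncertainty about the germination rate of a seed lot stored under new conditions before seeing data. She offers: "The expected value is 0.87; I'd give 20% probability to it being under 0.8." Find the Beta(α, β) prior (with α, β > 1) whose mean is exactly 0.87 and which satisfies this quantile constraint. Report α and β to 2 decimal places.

With mean 0.87 fixed, write α = 0.87s, β = 0.13s where s = α+β.
Need P(θ < 0.8) = 0.2 under Beta(0.87s, 0.13s). Normal approximation: (q−m)/√(m(1−m)/s) ≈ z_{0.2} = -0.842, so s ≈ 0.87·0.13·(-0.842)²/(0.8−0.87)² = 16.3.
At s = 16.3: P(θ<0.8) ≈ 0.181. Adjusting to match 0.2 gives s ≈ 12.44.
So α = 0.87·12.44 ≈ 10.82, β = 0.13·12.44 ≈ 1.62.

α ≈ 10.82, β ≈ 1.62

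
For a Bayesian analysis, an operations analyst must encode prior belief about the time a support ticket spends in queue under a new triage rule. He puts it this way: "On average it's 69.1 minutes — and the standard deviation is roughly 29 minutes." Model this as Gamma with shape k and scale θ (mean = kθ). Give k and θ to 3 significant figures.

For Gamma(k, scale θ): mean = kθ, variance = kθ², so CV = 1/√k.
CV = SD/mean = 29/69.1 = 0.4197, hence k = 1/CV² = 5.68.
Then θ = mean/k = 69.1/5.68 = 12.2.

k ≈ 5.68, θ ≈ 12.2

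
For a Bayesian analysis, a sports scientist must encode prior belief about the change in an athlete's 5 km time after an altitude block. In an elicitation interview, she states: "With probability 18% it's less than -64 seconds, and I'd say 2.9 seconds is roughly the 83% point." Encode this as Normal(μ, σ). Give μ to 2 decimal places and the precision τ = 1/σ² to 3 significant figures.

For Normal(μ,σ), the p-quantile is μ + z_p·σ. Here z_{0.18} = -0.9154, z_{0.83} = 0.9542.
So -64 = μ − 0.9154σ and 2.9 = μ + 0.9542σ.
Subtracting: σ = (2.9 − -64)/(0.9542 − (-0.9154)) = 35.78.
Then μ = -64 − (-0.9154)·35.78 = -31.24.
Precision τ = 1/σ² = 1/35.78² = 0.000781.

μ = -31.24, τ = 0.000781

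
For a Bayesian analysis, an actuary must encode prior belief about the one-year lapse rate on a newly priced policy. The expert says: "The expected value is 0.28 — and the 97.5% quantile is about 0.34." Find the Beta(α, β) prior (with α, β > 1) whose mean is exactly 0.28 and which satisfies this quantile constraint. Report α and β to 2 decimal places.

α ≈ 63.64, β ≈ 163.66

With mean 0.28 fixed, write α = 0.28s, β = 0.72s where s = α+β.
Need P(θ < 0.34) = 0.975 under Beta(0.28s, 0.72s). Normal approximation: (q−m)/√(m(1−m)/s) ≈ z_{0.975} = 1.96, so s ≈ 0.28·0.72·(1.96)²/(0.34−0.28)² = 215.1.
At s = 215.1: P(θ<0.34) ≈ 0.972. Adjusting to match 0.975 gives s ≈ 227.30.
So α = 0.28·227.30 ≈ 63.64, β = 0.72·227.30 ≈ 163.66.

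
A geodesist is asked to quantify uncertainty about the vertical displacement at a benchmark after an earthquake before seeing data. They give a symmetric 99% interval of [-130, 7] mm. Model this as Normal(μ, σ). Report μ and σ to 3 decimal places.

μ = -61.500, σ = 26.593

A symmetric 99% interval runs μ ± z·σ with z = 2.576.
Half-width = 68.5, so σ = 68.5/2.576 = 26.593.
μ is the interval midpoint, -61.500.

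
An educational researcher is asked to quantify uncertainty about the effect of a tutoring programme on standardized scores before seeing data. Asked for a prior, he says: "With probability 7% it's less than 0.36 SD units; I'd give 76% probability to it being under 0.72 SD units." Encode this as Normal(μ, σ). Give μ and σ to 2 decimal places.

The p-quantile of Normal(μ,σ) is μ + z_p·σ, with z_{0.07} = -1.476 and z_{0.76} = 0.7063.
Eliminate σ: μ = (z₂·x₁ − z₁·x₂)/(z₂ − z₁) = (0.7063·0.36 − (-1.476)·0.72)/2.182 = 0.60.
Then σ = (x₂ − x₁)/(z₂ − z₁) = (0.72 − 0.36)/2.182 = 0.16.

μ = 0.60, σ = 0.16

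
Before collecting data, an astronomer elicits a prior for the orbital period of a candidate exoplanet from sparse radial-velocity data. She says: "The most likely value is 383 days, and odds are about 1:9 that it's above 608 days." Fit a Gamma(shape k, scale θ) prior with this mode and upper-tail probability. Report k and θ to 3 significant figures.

k ≈ 9.79, θ ≈ 43.6

Gamma(k,θ) with k>1 has mode (k−1)θ, so θ = 383/(k−1).
Need P(X < 608) = 0.9 with θ tied to k this way. Start at k = 2, θ = 383: P(X<608) ≈ 0.471.
Too low — raise k to concentrate. Iterating converges to k ≈ 9.79.
Then θ = 383/(9.79−1) ≈ 43.6.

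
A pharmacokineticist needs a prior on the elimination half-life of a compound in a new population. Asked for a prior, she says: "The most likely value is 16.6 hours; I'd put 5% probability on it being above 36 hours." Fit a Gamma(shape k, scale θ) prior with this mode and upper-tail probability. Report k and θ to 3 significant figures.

k ≈ 5.6, θ ≈ 3.61

Gamma(k,θ) with k>1 has mode (k−1)θ, so θ = 16.6/(k−1).
Need P(X < 36) = 0.95 with θ tied to k this way. Start at k = 2, θ = 16.6: P(X<36) ≈ 0.638.
Too low — raise k to concentrate. Iterating converges to k ≈ 5.6.
Then θ = 16.6/(5.6−1) ≈ 3.61.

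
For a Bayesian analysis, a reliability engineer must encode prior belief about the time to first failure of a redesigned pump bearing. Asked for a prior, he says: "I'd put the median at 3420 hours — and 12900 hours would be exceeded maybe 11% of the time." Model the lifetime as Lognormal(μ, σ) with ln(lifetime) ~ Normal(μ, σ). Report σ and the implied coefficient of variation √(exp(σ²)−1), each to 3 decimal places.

If T ~ Lognormal(μ,σ) then ln T ~ Normal(μ,σ), so the p-quantile of ln T is μ + z_p·σ.
ln(3420) = 8.137 and ln(12900) = 9.465; z_{0.5} = 0, z_{0.89} = 1.227.
σ = (9.465 − 8.137)/(1.227 − (0)) = 1.082.
μ = 8.137 − (0)·1.082 = 8.137.
CV = √(exp(σ²)−1) = √(exp(1.1716)−1) = 1.492.

σ ≈ 1.082, CV ≈ 1.492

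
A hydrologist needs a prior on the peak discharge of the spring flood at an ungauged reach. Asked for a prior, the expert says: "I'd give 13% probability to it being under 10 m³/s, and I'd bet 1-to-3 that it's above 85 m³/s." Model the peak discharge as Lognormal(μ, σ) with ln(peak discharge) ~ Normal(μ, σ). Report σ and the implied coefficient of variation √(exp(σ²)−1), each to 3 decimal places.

If T ~ Lognormal(μ,σ) then ln T ~ Normal(μ,σ), so the p-quantile of ln T is μ + z_p·σ.
ln(10) = 2.303 and ln(85) = 4.443; z_{0.13} = -1.126, z_{0.75} = 0.6745.
σ = (4.443 − 2.303)/(0.6745 − (-1.126)) = 1.188.
μ = 2.303 − (-1.126)·1.188 = 3.641.
CV = √(exp(σ²)−1) = √(exp(1.4122)−1) = 1.762.

σ ≈ 1.188, CV ≈ 1.762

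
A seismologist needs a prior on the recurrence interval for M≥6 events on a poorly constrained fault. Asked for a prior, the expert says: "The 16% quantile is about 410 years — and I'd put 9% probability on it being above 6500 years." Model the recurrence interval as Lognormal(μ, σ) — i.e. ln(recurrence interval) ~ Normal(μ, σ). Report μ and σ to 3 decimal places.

If T ~ Lognormal(μ,σ) then ln T ~ Normal(μ,σ), so the p-quantile of ln T is μ + z_p·σ.
ln(410) = 6.016 and ln(6500) = 8.78; z_{0.16} = -0.9945, z_{0.91} = 1.341.
σ = (8.78 − 6.016)/(1.341 − (-0.9945)) = 1.183.
μ = 6.016 − (-0.9945)·1.183 = 7.193.

μ ≈ 7.193, σ ≈ 1.183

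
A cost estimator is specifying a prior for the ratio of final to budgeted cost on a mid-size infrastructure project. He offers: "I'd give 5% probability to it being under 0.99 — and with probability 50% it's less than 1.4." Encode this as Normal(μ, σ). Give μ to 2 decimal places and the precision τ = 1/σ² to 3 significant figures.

The p-quantile of Normal(μ,σ) is μ + z_p·σ, with z_{0.05} = -1.645 and z_{0.5} = 0.
Eliminate σ: μ = (z₂·x₁ − z₁·x₂)/(z₂ − z₁) = (0·0.99 − (-1.645)·1.4)/1.645 = 1.40.
Then σ = (x₂ − x₁)/(z₂ − z₁) = (1.4 − 0.99)/1.645 = 0.25.
Precision τ = 1/σ² = 1/0.2493² = 16.1.

μ = 1.40, τ = 16.1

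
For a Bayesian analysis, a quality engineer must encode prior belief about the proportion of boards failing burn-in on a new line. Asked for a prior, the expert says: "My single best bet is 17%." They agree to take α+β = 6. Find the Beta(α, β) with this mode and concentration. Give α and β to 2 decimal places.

For α,β > 1 the Beta mode is (α−1)/(α+β−2). With α+β = 6, the mode is (α−1)/4.
Set (α−1)/4 = 0.17 → α = 1 + 0.17·4 = 1.68.
β = 6 − α = 4.32.

α = 1.68, β = 4.32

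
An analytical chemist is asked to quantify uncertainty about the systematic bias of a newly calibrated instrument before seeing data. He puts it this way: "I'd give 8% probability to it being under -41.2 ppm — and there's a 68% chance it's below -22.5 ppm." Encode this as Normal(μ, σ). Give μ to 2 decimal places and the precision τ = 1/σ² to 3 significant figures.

μ = -27.17, τ = 0.01

For Normal(μ,σ), the p-quantile is μ + z_p·σ. Here z_{0.08} = -1.405, z_{0.68} = 0.4677.
So -41.2 = μ − 1.405σ and -22.5 = μ + 0.4677σ.
Subtracting: σ = (-22.5 − -41.2)/(0.4677 − (-1.405)) = 9.99.
Then μ = -41.2 − (-1.405)·9.99 = -27.17.
Precision τ = 1/σ² = 1/9.985² = 0.01.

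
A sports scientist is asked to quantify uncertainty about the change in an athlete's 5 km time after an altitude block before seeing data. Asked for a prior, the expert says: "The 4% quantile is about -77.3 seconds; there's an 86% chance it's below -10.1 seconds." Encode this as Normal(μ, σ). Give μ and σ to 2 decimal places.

The p-quantile of Normal(μ,σ) is μ + z_p·σ, with z_{0.04} = -1.751 and z_{0.86} = 1.08.
Eliminate σ: μ = (z₂·x₁ − z₁·x₂)/(z₂ − z₁) = (1.08·-77.3 − (-1.751)·-10.1)/2.831 = -35.74.
Then σ = (x₂ − x₁)/(z₂ − z₁) = (-10.1 − -77.3)/2.831 = 23.74.

μ = -35.74, σ = 23.74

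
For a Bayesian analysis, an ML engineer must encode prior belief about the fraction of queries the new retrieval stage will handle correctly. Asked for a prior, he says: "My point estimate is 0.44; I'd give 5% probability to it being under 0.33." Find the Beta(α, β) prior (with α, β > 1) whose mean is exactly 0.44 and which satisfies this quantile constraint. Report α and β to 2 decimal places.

α ≈ 23.29, β ≈ 29.64

With mean 0.44 fixed, write α = 0.44s, β = 0.56s where s = α+β.
Need P(θ < 0.33) = 0.05 under Beta(0.44s, 0.56s). Normal approximation: (q−m)/√(m(1−m)/s) ≈ z_{0.05} = -1.64, so s ≈ 0.44·0.56·(-1.64)²/(0.33−0.44)² = 55.1.
At s = 55.1: P(θ<0.33) ≈ 0.047. Adjusting to match 0.05 gives s ≈ 52.93.
So α = 0.44·52.93 ≈ 23.29, β = 0.56·52.93 ≈ 29.64.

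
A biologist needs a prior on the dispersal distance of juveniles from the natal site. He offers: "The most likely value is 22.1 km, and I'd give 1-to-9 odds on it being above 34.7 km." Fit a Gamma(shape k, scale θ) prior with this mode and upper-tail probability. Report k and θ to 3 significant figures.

Gamma(k,θ) with k>1 has mode (k−1)θ, so θ = 22.1/(k−1).
Need P(X < 34.7) = 0.9 with θ tied to k this way. Start at k = 2, θ = 22.1: P(X<34.7) ≈ 0.465.
Too low — raise k to concentrate. Iterating converges to k ≈ 10.2.
Then θ = 22.1/(10.2−1) ≈ 2.4.

k ≈ 10.2, θ ≈ 2.4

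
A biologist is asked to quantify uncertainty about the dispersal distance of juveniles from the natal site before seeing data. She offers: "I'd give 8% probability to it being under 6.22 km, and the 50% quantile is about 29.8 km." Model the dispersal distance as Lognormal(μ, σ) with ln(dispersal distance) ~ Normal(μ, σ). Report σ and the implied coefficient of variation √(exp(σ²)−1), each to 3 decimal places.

If T ~ Lognormal(μ,σ) then ln T ~ Normal(μ,σ), so the p-quantile of ln T is μ + z_p·σ.
ln(6.22) = 1.828 and ln(29.8) = 3.395; z_{0.08} = -1.405, z_{0.5} = 0.
σ = (3.395 − 1.828)/(0 − (-1.405)) = 1.115.
μ = 1.828 − (-1.405)·1.115 = 3.395.
CV = √(exp(σ²)−1) = √(exp(1.2434)−1) = 1.571.

σ ≈ 1.115, CV ≈ 1.571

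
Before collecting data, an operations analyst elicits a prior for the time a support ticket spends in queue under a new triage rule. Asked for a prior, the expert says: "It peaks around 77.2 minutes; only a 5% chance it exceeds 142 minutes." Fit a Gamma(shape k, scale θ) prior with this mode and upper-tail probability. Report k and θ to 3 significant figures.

k ≈ 8.5, θ ≈ 10.3

Gamma(k,θ) with k>1 has mode (k−1)θ, so θ = 77.2/(k−1).
Need P(X < 142) = 0.95 with θ tied to k this way. Start at k = 2, θ = 77.2: P(X<142) ≈ 0.549.
Too low — raise k to concentrate. Iterating converges to k ≈ 8.5.
Then θ = 77.2/(8.5−1) ≈ 10.3.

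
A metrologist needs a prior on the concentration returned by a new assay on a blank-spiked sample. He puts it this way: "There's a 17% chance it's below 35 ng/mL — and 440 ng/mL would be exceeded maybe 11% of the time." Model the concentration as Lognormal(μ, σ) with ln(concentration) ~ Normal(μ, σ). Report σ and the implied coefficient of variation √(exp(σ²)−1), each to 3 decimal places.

σ ≈ 1.161, CV ≈ 1.688

If T ~ Lognormal(μ,σ) then ln T ~ Normal(μ,σ), so the p-quantile of ln T is μ + z_p·σ.
ln(35) = 3.555 and ln(440) = 6.087; z_{0.17} = -0.9542, z_{0.89} = 1.227.
σ = (6.087 − 3.555)/(1.227 − (-0.9542)) = 1.161.
μ = 3.555 − (-0.9542)·1.161 = 4.663.
CV = √(exp(σ²)−1) = √(exp(1.3475)−1) = 1.688.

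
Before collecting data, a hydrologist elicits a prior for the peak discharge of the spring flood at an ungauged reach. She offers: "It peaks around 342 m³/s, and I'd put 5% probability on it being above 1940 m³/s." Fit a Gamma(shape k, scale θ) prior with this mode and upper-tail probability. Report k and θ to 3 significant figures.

Gamma(k,θ) with k>1 has mode (k−1)θ, so θ = 342/(k−1).
Need P(X < 1940) = 0.95 with θ tied to k this way. Start at k = 2, θ = 342: P(X<1940) ≈ 0.977.
Too high — lower k to spread out. Iterating converges to k ≈ 1.77.
Then θ = 342/(1.77−1) ≈ 444.

k ≈ 1.77, θ ≈ 444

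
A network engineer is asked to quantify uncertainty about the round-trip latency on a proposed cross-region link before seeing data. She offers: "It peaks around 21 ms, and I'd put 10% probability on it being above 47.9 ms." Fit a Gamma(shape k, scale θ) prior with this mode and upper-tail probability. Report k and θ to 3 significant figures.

k ≈ 3.83, θ ≈ 7.42

Gamma(k,θ) with k>1 has mode (k−1)θ, so θ = 21/(k−1).
Need P(X < 47.9) = 0.9 with θ tied to k this way. Start at k = 2, θ = 21: P(X<47.9) ≈ 0.665.
Too low — raise k to concentrate. Iterating converges to k ≈ 3.83.
Then θ = 21/(3.83−1) ≈ 7.42.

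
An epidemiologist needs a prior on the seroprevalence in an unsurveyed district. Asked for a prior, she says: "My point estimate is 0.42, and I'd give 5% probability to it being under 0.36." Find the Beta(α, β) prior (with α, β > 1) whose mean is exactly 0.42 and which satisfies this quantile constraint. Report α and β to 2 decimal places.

α ≈ 75.23, β ≈ 103.89

With mean 0.42 fixed, write α = 0.42s, β = 0.58s where s = α+β.
Need P(θ < 0.36) = 0.05 under Beta(0.42s, 0.58s). Normal approximation: (q−m)/√(m(1−m)/s) ≈ z_{0.05} = -1.64, so s ≈ 0.42·0.58·(-1.64)²/(0.36−0.42)² = 183.1.
At s = 183.1: P(θ<0.36) ≈ 0.048. Adjusting to match 0.05 gives s ≈ 179.12.
So α = 0.42·179.12 ≈ 75.23, β = 0.58·179.12 ≈ 103.89.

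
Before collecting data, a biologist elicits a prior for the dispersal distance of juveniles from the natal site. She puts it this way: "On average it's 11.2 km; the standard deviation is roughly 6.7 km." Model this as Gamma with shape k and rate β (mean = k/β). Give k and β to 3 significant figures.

For Gamma(k, rate β): mean = k/β, variance = k/β², so CV = 1/√k.
CV = SD/mean = 6.7/11.2 = 0.5982, hence k = 1/CV² = 2.79.
Then β = k/mean = 2.79/11.2 = 0.249.

k ≈ 2.79, β ≈ 0.249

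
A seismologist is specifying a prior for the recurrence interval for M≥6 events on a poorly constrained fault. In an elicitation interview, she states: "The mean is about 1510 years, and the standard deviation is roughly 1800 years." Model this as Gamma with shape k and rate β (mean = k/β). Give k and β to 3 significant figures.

k ≈ 0.704, β ≈ 0.000466

For Gamma(k, rate β): mean = k/β, variance = k/β², so CV = 1/√k.
CV = SD/mean = 1800/1510 = 1.192, hence k = 1/CV² = 0.704.
Then β = k/mean = 0.704/1510 = 0.000466.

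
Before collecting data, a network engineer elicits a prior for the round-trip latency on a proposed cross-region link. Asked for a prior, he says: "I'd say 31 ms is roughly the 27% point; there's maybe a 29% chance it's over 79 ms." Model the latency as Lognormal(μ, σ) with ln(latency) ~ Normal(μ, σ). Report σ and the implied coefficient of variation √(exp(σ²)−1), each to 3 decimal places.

If T ~ Lognormal(μ,σ) then ln T ~ Normal(μ,σ), so the p-quantile of ln T is μ + z_p·σ.
ln(31) = 3.434 and ln(79) = 4.369; z_{0.27} = -0.6128, z_{0.71} = 0.5534.
σ = (4.369 − 3.434)/(0.5534 − (-0.6128)) = 0.802.
μ = 3.434 − (-0.6128)·0.802 = 3.926.
CV = √(exp(σ²)−1) = √(exp(0.6434)−1) = 0.950.

σ ≈ 0.802, CV ≈ 0.950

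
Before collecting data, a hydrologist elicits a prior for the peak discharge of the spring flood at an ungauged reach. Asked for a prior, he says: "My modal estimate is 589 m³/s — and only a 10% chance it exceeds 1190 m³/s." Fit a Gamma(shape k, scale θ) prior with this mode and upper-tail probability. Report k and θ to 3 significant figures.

Gamma(k,θ) with k>1 has mode (k−1)θ, so θ = 589/(k−1).
Need P(X < 1190) = 0.9 with θ tied to k this way. Start at k = 2, θ = 589: P(X<1190) ≈ 0.599.
Too low — raise k to concentrate. Iterating converges to k ≈ 4.88.
Then θ = 589/(4.88−1) ≈ 152.

k ≈ 4.88, θ ≈ 152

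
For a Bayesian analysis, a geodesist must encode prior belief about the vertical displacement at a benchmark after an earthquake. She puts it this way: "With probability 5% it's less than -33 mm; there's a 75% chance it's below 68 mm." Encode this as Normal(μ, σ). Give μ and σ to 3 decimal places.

For Normal(μ,σ), the p-quantile is μ + z_p·σ. Here z_{0.05} = -1.645, z_{0.75} = 0.6745.
So -33 = μ − 1.645σ and 68 = μ + 0.6745σ.
Subtracting: σ = (68 − -33)/(0.6745 − (-1.645)) = 43.547.
Then μ = -33 − (-1.645)·43.547 = 38.628.

μ = 38.628, σ = 43.547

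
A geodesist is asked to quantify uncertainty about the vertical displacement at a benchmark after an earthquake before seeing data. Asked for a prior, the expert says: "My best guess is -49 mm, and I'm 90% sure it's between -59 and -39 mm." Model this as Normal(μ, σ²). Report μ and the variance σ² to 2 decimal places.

A symmetric 90% interval runs μ ± z·σ with z = 1.645.
Half-width = 10, so σ = 10/1.645 = 6.080 and σ² = 36.96.
μ is the stated best guess, -49.00.

μ = -49.00, σ² = 36.96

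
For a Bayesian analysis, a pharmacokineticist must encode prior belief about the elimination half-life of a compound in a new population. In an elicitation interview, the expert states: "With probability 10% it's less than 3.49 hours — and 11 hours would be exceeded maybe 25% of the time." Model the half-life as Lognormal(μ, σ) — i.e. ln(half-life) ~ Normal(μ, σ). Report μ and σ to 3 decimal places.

μ ≈ 2.002, σ ≈ 0.587

If T ~ Lognormal(μ,σ) then ln T ~ Normal(μ,σ), so the p-quantile of ln T is μ + z_p·σ.
ln(3.49) = 1.25 and ln(11) = 2.398; z_{0.1} = -1.282, z_{0.75} = 0.6745.
σ = (2.398 − 1.25)/(0.6745 − (-1.282)) = 0.587.
μ = 1.25 − (-1.282)·0.587 = 2.002.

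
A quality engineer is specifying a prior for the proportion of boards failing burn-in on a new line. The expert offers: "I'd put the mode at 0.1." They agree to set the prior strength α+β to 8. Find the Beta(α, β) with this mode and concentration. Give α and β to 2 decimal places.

α = 1.60, β = 6.40

For α,β > 1 the Beta mode is (α−1)/(α+β−2). With α+β = 8, the mode is (α−1)/6.
Set (α−1)/6 = 0.1 → α = 1 + 0.1·6 = 1.60.
β = 8 − α = 6.40.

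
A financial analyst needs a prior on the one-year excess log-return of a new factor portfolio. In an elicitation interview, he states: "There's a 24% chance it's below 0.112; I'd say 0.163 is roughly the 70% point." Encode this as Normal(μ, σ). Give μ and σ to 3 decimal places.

For Normal(μ,σ), the p-quantile is μ + z_p·σ. Here z_{0.24} = -0.7063, z_{0.7} = 0.5244.
So 0.112 = μ − 0.7063σ and 0.163 = μ + 0.5244σ.
Subtracting: σ = (0.163 − 0.112)/(0.5244 − (-0.7063)) = 0.041.
Then μ = 0.112 − (-0.7063)·0.041 = 0.141.

μ = 0.141, σ = 0.041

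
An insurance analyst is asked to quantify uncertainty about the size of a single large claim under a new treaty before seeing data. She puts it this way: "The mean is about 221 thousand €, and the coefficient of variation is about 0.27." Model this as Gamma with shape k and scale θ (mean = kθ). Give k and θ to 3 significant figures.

k ≈ 13.7, θ ≈ 16.1

For Gamma(k, scale θ): mean = kθ, variance = kθ², so CV = 1/√k.
CV = 0.27, hence k = 1/CV² = 13.7.
Then θ = mean/k = 221/13.7 = 16.1.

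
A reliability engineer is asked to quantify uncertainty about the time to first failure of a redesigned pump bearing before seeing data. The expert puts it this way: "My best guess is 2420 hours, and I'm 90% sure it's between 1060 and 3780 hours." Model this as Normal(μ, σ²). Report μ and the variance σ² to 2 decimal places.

μ = 2420.00, σ² = 683633.45

A symmetric 90% interval runs μ ± z·σ with z = 1.645.
Half-width = 1360, so σ = 1360/1.645 = 826.821 and σ² = 683633.45.
μ is the stated best guess, 2420.00.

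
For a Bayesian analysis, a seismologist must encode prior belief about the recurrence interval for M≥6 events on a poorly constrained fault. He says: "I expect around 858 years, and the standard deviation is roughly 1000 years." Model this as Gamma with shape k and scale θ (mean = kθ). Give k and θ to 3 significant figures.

k ≈ 0.736, θ ≈ 1170

For Gamma(k, scale θ): mean = kθ, variance = kθ², so CV = 1/√k.
CV = SD/mean = 1000/858 = 1.166, hence k = 1/CV² = 0.736.
Then θ = mean/k = 858/0.736 = 1170.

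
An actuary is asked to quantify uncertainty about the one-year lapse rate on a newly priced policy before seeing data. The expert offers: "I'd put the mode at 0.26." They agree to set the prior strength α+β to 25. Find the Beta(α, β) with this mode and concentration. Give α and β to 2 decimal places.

For α,β > 1 the Beta mode is (α−1)/(α+β−2). With α+β = 25, the mode is (α−1)/23.
Set (α−1)/23 = 0.26 → α = 1 + 0.26·23 = 6.98.
β = 25 − α = 18.02.

α = 6.98, β = 18.02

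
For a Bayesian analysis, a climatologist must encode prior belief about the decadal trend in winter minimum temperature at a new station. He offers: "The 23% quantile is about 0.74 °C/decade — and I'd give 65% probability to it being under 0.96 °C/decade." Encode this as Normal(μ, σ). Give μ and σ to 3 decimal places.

For Normal(μ,σ), the p-quantile is μ + z_p·σ. Here z_{0.23} = -0.7388, z_{0.65} = 0.3853.
So 0.74 = μ − 0.7388σ and 0.96 = μ + 0.3853σ.
Subtracting: σ = (0.96 − 0.74)/(0.3853 − (-0.7388)) = 0.196.
Then μ = 0.74 − (-0.7388)·0.196 = 0.885.

μ = 0.885, σ = 0.196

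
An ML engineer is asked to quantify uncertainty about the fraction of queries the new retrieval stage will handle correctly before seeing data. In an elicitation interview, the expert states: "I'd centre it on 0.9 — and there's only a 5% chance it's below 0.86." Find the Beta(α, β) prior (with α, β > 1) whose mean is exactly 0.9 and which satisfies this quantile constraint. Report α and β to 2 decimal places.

With mean 0.9 fixed, write α = 0.9s, β = 0.1s where s = α+β.
Need P(θ < 0.86) = 0.05 under Beta(0.9s, 0.1s). Normal approximation: (q−m)/√(m(1−m)/s) ≈ z_{0.05} = -1.64, so s ≈ 0.9·0.1·(-1.64)²/(0.86−0.9)² = 152.2.
At s = 152.2: P(θ<0.86) ≈ 0.060. Adjusting to match 0.05 gives s ≈ 171.95.
So α = 0.9·171.95 ≈ 154.76, β = 0.1·171.95 ≈ 17.20.

α ≈ 154.76, β ≈ 17.20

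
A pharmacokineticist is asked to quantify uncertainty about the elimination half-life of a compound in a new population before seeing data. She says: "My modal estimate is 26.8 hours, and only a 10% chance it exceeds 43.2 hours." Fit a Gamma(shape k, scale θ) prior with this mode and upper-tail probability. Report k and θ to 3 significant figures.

k ≈ 9.25, θ ≈ 3.25

Gamma(k,θ) with k>1 has mode (k−1)θ, so θ = 26.8/(k−1).
Need P(X < 43.2) = 0.9 with θ tied to k this way. Start at k = 2, θ = 26.8: P(X<43.2) ≈ 0.479.
Too low — raise k to concentrate. Iterating converges to k ≈ 9.25.
Then θ = 26.8/(9.25−1) ≈ 3.25.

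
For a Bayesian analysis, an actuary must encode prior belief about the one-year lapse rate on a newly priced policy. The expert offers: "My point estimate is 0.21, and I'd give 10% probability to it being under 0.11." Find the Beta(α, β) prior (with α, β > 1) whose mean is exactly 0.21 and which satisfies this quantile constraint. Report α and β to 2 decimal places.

α ≈ 4.93, β ≈ 18.53

With mean 0.21 fixed, write α = 0.21s, β = 0.79s where s = α+β.
Need P(θ < 0.11) = 0.1 under Beta(0.21s, 0.79s). Normal approximation: (q−m)/√(m(1−m)/s) ≈ z_{0.1} = -1.28, so s ≈ 0.21·0.79·(-1.28)²/(0.11−0.21)² = 27.2.
At s = 27.2: P(θ<0.11) ≈ 0.081. Adjusting to match 0.1 gives s ≈ 23.46.
So α = 0.21·23.46 ≈ 4.93, β = 0.79·23.46 ≈ 18.53.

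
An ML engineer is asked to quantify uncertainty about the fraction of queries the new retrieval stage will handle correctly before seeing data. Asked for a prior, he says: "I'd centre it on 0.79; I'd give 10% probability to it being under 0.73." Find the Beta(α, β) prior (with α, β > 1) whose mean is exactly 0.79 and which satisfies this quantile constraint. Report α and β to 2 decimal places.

With mean 0.79 fixed, write α = 0.79s, β = 0.21s where s = α+β.
Need P(θ < 0.73) = 0.1 under Beta(0.79s, 0.21s). Normal approximation: (q−m)/√(m(1−m)/s) ≈ z_{0.1} = -1.28, so s ≈ 0.79·0.21·(-1.28)²/(0.73−0.79)² = 75.7.
At s = 75.7: P(θ<0.73) ≈ 0.104. Adjusting to match 0.1 gives s ≈ 78.95.
So α = 0.79·78.95 ≈ 62.37, β = 0.21·78.95 ≈ 16.58.

α ≈ 62.37, β ≈ 16.58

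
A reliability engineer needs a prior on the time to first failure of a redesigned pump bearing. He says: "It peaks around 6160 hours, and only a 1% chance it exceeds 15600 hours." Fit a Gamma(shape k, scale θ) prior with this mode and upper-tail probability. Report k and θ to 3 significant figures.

k ≈ 6.42, θ ≈ 1140

Gamma(k,θ) with k>1 has mode (k−1)θ, so θ = 6160/(k−1).
Need P(X < 15600) = 0.99 with θ tied to k this way. Start at k = 2, θ = 6160: P(X<15600) ≈ 0.719.
Too low — raise k to concentrate. Iterating converges to k ≈ 6.42.
Then θ = 6160/(6.42−1) ≈ 1140.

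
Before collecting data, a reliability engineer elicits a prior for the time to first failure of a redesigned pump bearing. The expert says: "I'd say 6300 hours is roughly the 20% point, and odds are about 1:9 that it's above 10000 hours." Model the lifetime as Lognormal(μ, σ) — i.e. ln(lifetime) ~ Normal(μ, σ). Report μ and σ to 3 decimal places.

μ ≈ 8.931, σ ≈ 0.218

If T ~ Lognormal(μ,σ) then ln T ~ Normal(μ,σ), so the p-quantile of ln T is μ + z_p·σ.
ln(6300) = 8.748 and ln(10000) = 9.21; z_{0.2} = -0.8416, z_{0.9} = 1.282.
σ = (9.21 − 8.748)/(1.282 − (-0.8416)) = 0.218.
μ = 8.748 − (-0.8416)·0.218 = 8.931.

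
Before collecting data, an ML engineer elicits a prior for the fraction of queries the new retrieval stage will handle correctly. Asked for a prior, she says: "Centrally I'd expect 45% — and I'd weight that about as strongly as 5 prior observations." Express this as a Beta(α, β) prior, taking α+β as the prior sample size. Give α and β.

Under the effective-sample-size interpretation, Beta(α, β) has prior mean α/(α+β) and prior sample size α+β.
So α+β = 5 and α/(α+β) = 0.45, giving α = 0.45·5 = 2.25 and β = 5 − 2.25 = 2.75.

α = 2.25, β = 2.75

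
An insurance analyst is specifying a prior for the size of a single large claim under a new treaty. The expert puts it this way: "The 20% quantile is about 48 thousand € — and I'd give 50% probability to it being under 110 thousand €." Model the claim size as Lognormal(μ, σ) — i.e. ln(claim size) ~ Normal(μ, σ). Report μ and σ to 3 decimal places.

If T ~ Lognormal(μ,σ) then ln T ~ Normal(μ,σ), so the p-quantile of ln T is μ + z_p·σ.
ln(48) = 3.871 and ln(110) = 4.7; z_{0.2} = -0.8416, z_{0.5} = 0.
σ = (4.7 − 3.871)/(0 − (-0.8416)) = 0.985.
μ = 3.871 − (-0.8416)·0.985 = 4.700.

μ ≈ 4.700, σ ≈ 0.985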